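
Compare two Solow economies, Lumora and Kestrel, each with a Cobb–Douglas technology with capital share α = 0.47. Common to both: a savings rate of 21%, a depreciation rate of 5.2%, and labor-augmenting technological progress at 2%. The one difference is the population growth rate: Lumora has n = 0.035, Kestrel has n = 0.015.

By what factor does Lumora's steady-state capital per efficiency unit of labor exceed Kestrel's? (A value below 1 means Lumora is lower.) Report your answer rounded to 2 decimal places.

k*_L / k*_K ≈ 0.68

Steady-state k* = [s/(n + g + δ)]^(1/(1−α)), so the ratio is [ (s_L/(n + g + δ)_L) / (s_K/(n + g + δ)_K) ]^1.8868.
s_L/(n + g + δ)_L = 0.21/0.107 = 1.9626; s_K/(n + g + δ)_K = 0.21/0.087 = 2.4138.
Ratio = (1.9626/2.4138)^1.8868 = 0.8131^1.8868 ≈ 0.6768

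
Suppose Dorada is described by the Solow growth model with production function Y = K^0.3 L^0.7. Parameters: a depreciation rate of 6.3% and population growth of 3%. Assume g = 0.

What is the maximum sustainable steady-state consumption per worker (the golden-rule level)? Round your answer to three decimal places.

At the golden rule, f'(k) = n + δ, so α·k^(α−1) = n + δ and k_gold = (α/(n + δ))^(1/(1−α)).
k_gold = (0.3/0.093)^(1/0.7) = 3.2258^1.4286 ≈ 5.3289
c_gold = f(k_gold) − (n + δ)·k_gold = 1.6519 − 0.093×5.3289 ≈ 1.1563

c_gold ≈ 1.156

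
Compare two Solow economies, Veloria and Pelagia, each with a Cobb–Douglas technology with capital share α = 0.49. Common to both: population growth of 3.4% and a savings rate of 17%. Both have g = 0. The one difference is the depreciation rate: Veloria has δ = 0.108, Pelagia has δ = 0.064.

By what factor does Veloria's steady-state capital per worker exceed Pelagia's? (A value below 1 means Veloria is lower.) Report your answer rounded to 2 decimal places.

ratio ≈ 0.48

Steady-state k* = [s/(n + δ)]^(1/(1−α)), so the ratio is [ (s_V/(n + δ)_V) / (s_P/(n + δ)_P) ]^1.9608.
s_V/(n + δ)_V = 0.17/0.142 = 1.1972; s_P/(n + δ)_P = 0.17/0.098 = 1.7347.
Ratio = (1.1972/1.7347)^1.9608 = 0.6901^1.9608 ≈ 0.4832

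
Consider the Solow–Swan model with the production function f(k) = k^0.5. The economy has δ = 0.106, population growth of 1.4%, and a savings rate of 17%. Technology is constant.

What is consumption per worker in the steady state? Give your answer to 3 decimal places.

In steady state, investment equals break-even investment: s·k^α = (n + δ)·k.
Rearranging, k^(1−α) = s / (n + δ).
k^0.5 = 0.17 / (0.014 + 0.106) = 0.17 / 0.120 = 1.4167
k* = 1.4167^(1/0.5) ≈ 2.0070
y* = (k*)^α = 2.0070^0.5 ≈ 1.4167
c* = (1 − s)·y* = (1 − 0.17) × 1.4167 ≈ 1.1759

c* ≈ 1.176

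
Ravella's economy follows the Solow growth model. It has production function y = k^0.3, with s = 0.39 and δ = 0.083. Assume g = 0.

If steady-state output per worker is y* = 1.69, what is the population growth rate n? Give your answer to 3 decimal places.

n ≈ 0.032

In steady state, investment equals break-even investment: s·k^α = (n + δ)·k.
Since y* = [s/(n + δ)]^(α/(1−α)), we have s/(n + δ) = (y*)^((1−α)/α) = 1.69^2.3333 = 3.4020.
Therefore n + δ = s / 3.4020 = 0.39 / 3.4020 = 0.1146, so n = 0.1146 − 0.083 = 0.0316.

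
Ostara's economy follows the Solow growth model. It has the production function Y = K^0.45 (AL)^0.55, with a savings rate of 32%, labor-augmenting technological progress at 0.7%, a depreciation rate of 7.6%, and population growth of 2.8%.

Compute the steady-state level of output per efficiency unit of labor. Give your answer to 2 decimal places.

y* ≈ 2.38

At the steady state, Δk = 0, so s·k^α = (n + g + δ)·k.
Rearranging, k^(1−α) = s / (n + g + δ).
k^0.55 = 0.32 / (0.028 + 0.007 + 0.076) = 0.32 / 0.111 = 2.8829
k* = 2.8829^(1/0.55) ≈ 6.8557
y* = (k*)^α = 6.8557^0.45 ≈ 2.3781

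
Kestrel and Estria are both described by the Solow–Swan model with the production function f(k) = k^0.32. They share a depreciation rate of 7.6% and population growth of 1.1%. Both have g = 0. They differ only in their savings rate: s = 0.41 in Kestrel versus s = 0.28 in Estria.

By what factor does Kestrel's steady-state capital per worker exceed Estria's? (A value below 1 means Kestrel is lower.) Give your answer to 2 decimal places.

Steady-state k* = [s/(n + δ)]^(1/(1−α)), so the ratio is [ (s_K/(n + δ)_K) / (s_E/(n + δ)_E) ]^1.4706.
s_K/(n + δ)_K = 0.41/0.087 = 4.7126; s_E/(n + δ)_E = 0.28/0.087 = 3.2184.
Ratio = (4.7126/3.2184)^1.4706 = 1.4643^1.4706 ≈ 1.7522

ratio ≈ 1.75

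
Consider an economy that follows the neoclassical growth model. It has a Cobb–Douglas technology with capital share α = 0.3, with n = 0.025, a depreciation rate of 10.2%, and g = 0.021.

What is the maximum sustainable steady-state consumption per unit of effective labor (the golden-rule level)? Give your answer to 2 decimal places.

At the golden rule, f'(k) = n + g + δ, so α·k^(α−1) = n + g + δ and k_gold = (α/(n + g + δ))^(1/(1−α)).
k_gold = (0.3/0.148)^(1/0.7) = 2.0270^1.4286 ≈ 2.7439
c_gold = f(k_gold) − (n + g + δ)·k_gold = 1.3537 − 0.148×2.7439 ≈ 0.9476

c_gold ≈ 0.95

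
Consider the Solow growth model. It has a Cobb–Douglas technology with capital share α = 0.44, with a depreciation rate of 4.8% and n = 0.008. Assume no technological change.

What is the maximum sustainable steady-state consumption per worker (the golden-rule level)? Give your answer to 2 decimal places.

c_gold ≈ 2.83

At the golden rule, f'(k) = n + δ, so α·k^(α−1) = n + δ and k_gold = (α/(n + δ))^(1/(1−α)).
k_gold = (0.44/0.056)^(1/0.56) = 7.8571^1.7857 ≈ 39.6890
c_gold = f(k_gold) − (n + δ)·k_gold = 5.0514 − 0.056×39.6890 ≈ 2.8288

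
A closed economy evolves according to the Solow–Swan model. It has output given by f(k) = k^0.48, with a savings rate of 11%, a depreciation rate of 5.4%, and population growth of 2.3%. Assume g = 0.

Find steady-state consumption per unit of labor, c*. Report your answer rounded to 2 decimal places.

At the steady state, Δk = 0, so s·k^α = (n + δ)·k.
Dividing both sides by k: k^(1−α) = s / (n + δ).
k^0.52 = 0.11 / (0.023 + 0.054) = 0.11 / 0.077 = 1.4286
k* = 1.4286^(1/0.52) ≈ 1.9857
y* = (k*)^α = 1.9857^0.48 ≈ 1.3899
c* = (1 − s)·y* = (1 − 0.11) × 1.3899 ≈ 1.2370

c* = 1.24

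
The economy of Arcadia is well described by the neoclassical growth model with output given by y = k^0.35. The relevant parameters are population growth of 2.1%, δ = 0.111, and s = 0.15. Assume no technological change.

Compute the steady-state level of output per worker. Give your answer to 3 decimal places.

y* ≈ 1.071

In steady state, investment equals break-even investment: s·k^α = (n + δ)·k.
Rearranging, k^(1−α) = s / (n + δ).
k^0.65 = 0.15 / (0.021 + 0.111) = 0.15 / 0.132 = 1.1364
k* = 1.1364^(1/0.65) ≈ 1.2174
y* = (k*)^α = 1.2174^0.35 ≈ 1.0713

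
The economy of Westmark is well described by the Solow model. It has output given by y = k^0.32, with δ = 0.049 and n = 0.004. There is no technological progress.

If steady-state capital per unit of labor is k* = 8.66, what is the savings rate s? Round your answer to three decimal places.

Steady state requires s·f(k) = (n + δ)·k, i.e. s·k^α = (n + δ)·k.
So s / (n + δ) = (k*)^(1−α) = 8.66^0.68 = 4.3402.
Therefore s = 4.3402 × (n + δ) = 4.3402 × 0.053 = 0.2300.

s ≈ 0.230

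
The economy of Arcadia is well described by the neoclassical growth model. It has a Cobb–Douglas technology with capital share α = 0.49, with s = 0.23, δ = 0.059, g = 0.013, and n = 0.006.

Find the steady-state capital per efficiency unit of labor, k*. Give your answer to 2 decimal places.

At the steady state, Δk = 0, so s·k^α = (n + g + δ)·k.
Rearranging, k^(1−α) = s / (n + g + δ).
k^0.51 = 0.23 / (0.006 + 0.013 + 0.059) = 0.23 / 0.078 = 2.9487
k* = 2.9487^(1/0.51) ≈ 8.3338

k* ≈ 8.33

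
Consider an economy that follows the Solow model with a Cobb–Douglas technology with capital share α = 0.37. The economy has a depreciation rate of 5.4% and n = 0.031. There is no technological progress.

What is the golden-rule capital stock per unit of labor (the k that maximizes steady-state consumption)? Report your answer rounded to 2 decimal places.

The golden rule sets f'(k) = n + δ, i.e. α·k^(α−1) = n + δ.
So k^(1−α) = α / (n + δ) = 0.37 / 0.085 = 4.3529.
k_gold = 4.3529^(1/0.63) ≈ 10.3261

k_gold ≈ 10.33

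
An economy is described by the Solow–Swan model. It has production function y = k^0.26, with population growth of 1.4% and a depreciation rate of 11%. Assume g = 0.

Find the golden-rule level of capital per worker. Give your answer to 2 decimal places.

The golden rule sets f'(k) = n + δ, i.e. α·k^(α−1) = n + δ.
So k^(1−α) = α / (n + δ) = 0.26 / 0.124 = 2.0968.
k_gold = 2.0968^(1/0.74) ≈ 2.7198

k_gold ≈ 2.72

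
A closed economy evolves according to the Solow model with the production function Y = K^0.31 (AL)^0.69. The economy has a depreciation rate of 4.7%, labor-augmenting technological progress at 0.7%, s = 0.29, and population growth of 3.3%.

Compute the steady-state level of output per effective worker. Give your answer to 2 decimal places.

Steady state requires s·f(k) = (n + g + δ)·k, i.e. s·k^α = (n + g + δ)·k.
Dividing both sides by k: k^(1−α) = s / (n + g + δ).
k^0.69 = 0.29 / (0.033 + 0.007 + 0.047) = 0.29 / 0.087 = 3.3333
k* = 3.3333^(1/0.69) ≈ 5.7252
y* = (k*)^α = 5.7252^0.31 ≈ 1.7176

y* = 1.72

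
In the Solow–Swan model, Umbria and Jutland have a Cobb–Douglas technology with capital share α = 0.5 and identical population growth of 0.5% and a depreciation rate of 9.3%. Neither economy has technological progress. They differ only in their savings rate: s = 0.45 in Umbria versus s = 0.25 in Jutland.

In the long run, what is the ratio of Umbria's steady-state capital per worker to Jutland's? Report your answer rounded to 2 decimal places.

Steady-state k* = [s/(n + δ)]^(1/(1−α)), so the ratio is [ (s_U/(n + δ)_U) / (s_J/(n + δ)_J) ]^2.
s_U/(n + δ)_U = 0.45/0.098 = 4.5918; s_J/(n + δ)_J = 0.25/0.098 = 2.5510.
Ratio = (4.5918/2.5510)^2 = 1.8000^2 ≈ 3.2400

ratio ≈ 3.24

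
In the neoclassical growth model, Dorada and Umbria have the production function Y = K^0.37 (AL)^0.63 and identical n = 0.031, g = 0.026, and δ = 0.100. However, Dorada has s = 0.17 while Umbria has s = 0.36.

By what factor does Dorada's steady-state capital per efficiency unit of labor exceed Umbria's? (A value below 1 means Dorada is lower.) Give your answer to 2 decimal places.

Steady-state k* = [s/(n + g + δ)]^(1/(1−α)), so the ratio is [ (s_D/(n + g + δ)_D) / (s_U/(n + g + δ)_U) ]^1.5873.
s_D/(n + g + δ)_D = 0.17/0.157 = 1.0828; s_U/(n + g + δ)_U = 0.36/0.157 = 2.2930.
Ratio = (1.0828/2.2930)^1.5873 = 0.4722^1.5873 ≈ 0.3039

k*_D / k*_U ≈ 0.30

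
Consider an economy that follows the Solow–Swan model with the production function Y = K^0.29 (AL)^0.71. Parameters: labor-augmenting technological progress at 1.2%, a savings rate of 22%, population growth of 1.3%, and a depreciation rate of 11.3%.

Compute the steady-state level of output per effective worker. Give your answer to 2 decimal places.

y* ≈ 1.21

In steady state, investment equals break-even investment: s·k^α = (n + g + δ)·k.
Dividing both sides by k: k^(1−α) = s / (n + g + δ).
k^0.71 = 0.22 / (0.013 + 0.012 + 0.113) = 0.22 / 0.138 = 1.5942
k* = 1.5942^(1/0.71) ≈ 1.9287
y* = (k*)^α = 1.9287^0.29 ≈ 1.2098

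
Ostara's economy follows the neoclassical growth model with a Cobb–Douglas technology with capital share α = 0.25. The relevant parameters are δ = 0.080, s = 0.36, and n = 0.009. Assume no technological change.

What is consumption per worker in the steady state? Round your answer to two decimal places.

At the steady state, Δk = 0, so s·k^α = (n + δ)·k.
Dividing both sides by k: k^(1−α) = s / (n + δ).
k^0.75 = 0.36 / (0.009 + 0.080) = 0.36 / 0.089 = 4.0449
k* = 4.0449^(1/0.75) ≈ 6.4448
y* = (k*)^α = 6.4448^0.25 ≈ 1.5933
c* = (1 − s)·y* = (1 − 0.36) × 1.5933 ≈ 1.0197

c* = 1.02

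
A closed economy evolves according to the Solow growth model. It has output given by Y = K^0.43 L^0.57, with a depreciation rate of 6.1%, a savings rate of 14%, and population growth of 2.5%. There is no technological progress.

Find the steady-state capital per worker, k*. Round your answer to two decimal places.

k* ≈ 2.35

At the steady state, Δk = 0, so s·k^α = (n + δ)·k.
Dividing both sides by k: k^(1−α) = s / (n + δ).
k^0.57 = 0.14 / (0.025 + 0.061) = 0.14 / 0.086 = 1.6279
k* = 1.6279^(1/0.57) ≈ 2.3511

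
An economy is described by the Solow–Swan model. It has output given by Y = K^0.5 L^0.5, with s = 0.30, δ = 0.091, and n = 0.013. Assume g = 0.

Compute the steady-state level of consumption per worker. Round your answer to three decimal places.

c* ≈ 2.019

In steady state, investment equals break-even investment: s·k^α = (n + δ)·k.
Rearranging, k^(1−α) = s / (n + δ).
k^0.5 = 0.30 / (0.013 + 0.091) = 0.30 / 0.104 = 2.8846
k* = 2.8846^(1/0.5) ≈ 8.3209
y* = (k*)^α = 8.3209^0.5 ≈ 2.8846
c* = (1 − s)·y* = (1 − 0.30) × 2.8846 ≈ 2.0192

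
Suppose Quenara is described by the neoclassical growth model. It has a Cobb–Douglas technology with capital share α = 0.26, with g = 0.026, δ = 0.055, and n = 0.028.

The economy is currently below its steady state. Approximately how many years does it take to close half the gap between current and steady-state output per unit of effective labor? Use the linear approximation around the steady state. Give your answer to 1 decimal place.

t_½ ≈ 8.6 years

Near the steady state the convergence rate is λ = (1 − α)(n + g + δ).
λ = (1 − 0.26) × 0.109 = 0.74 × 0.109 = 0.08066
Half-life = ln 2 / λ = 0.6931 / 0.08066 ≈ 8.59 years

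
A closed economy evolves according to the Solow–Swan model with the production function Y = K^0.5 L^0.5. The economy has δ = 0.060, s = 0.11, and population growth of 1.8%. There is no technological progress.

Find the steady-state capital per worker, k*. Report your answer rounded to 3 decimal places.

k* ≈ 1.989

In steady state, investment equals break-even investment: s·k^α = (n + δ)·k.
Rearranging, k^(1−α) = s / (n + δ).
k^0.5 = 0.11 / (0.018 + 0.060) = 0.11 / 0.078 = 1.4103
k* = 1.4103^(1/0.5) ≈ 1.9889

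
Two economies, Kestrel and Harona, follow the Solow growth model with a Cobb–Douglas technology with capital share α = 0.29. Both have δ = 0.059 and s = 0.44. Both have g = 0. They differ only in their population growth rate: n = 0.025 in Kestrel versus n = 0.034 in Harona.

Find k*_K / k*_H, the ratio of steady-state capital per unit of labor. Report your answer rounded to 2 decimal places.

Steady-state k* = [s/(n + δ)]^(1/(1−α)), so the ratio is [ (s_K/(n + δ)_K) / (s_H/(n + δ)_H) ]^1.4085.
s_K/(n + δ)_K = 0.44/0.084 = 5.2381; s_H/(n + δ)_H = 0.44/0.093 = 4.7312.
Ratio = (5.2381/4.7312)^1.4085 = 1.1071^1.4085 ≈ 1.1541

ratio ≈ 1.15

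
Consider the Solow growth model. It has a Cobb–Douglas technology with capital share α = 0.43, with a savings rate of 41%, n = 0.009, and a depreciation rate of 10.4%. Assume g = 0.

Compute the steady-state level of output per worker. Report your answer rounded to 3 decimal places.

y* ≈ 2.644

At the steady state, Δk = 0, so s·k^α = (n + δ)·k.
Dividing both sides by k: k^(1−α) = s / (n + δ).
k^0.57 = 0.41 / (0.009 + 0.104) = 0.41 / 0.113 = 3.6283
k* = 3.6283^(1/0.57) ≈ 9.5926
y* = (k*)^α = 9.5926^0.43 ≈ 2.6438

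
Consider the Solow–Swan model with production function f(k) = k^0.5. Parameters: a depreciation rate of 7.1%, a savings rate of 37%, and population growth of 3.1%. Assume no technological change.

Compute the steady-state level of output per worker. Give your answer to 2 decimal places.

In steady state, investment equals break-even investment: s·k^α = (n + δ)·k.
Rearranging, k^(1−α) = s / (n + δ).
k^0.5 = 0.37 / (0.031 + 0.071) = 0.37 / 0.102 = 3.6275
k* = 3.6275^(1/0.5) ≈ 13.1588
y* = (k*)^α = 13.1588^0.5 ≈ 3.6275

y* ≈ 3.63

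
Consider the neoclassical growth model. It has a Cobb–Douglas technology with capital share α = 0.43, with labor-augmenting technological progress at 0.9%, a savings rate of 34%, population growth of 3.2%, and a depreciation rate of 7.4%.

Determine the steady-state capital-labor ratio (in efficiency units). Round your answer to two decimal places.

Steady state requires s·f(k) = (n + g + δ)·k, i.e. s·k^α = (n + g + δ)·k.
Rearranging, k^(1−α) = s / (n + g + δ).
k^0.57 = 0.34 / (0.032 + 0.009 + 0.074) = 0.34 / 0.115 = 2.9565
k* = 2.9565^(1/0.57) ≈ 6.6977

k* ≈ 6.70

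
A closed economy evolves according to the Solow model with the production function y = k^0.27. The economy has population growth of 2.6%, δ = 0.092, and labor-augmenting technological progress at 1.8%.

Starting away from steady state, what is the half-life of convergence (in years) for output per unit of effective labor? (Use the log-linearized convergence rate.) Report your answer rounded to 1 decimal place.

Near the steady state the convergence rate is λ = (1 − α)(n + g + δ).
λ = (1 − 0.27) × 0.136 = 0.73 × 0.136 = 0.09928
Half-life = ln 2 / λ = 0.6931 / 0.09928 ≈ 6.98 years

t_½ ≈ 7.0 years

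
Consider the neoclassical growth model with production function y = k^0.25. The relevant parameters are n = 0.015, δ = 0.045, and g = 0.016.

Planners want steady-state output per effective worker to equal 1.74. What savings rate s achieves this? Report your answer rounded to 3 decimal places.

s ≈ 0.400

Steady state requires s·f(k) = (n + g + δ)·k, i.e. s·k^α = (n + g + δ)·k.
Since y* = [s/(n + g + δ)]^(α/(1−α)), we have s/(n + g + δ) = (y*)^((1−α)/α) = 1.74^3 = 5.2680.
Therefore s = 5.2680 × (n + g + δ) = 5.2680 × 0.076 = 0.4004.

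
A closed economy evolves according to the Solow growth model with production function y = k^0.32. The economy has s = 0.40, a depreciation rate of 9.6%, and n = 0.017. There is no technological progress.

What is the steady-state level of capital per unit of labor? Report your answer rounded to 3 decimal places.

k* ≈ 6.417

At the steady state, Δk = 0, so s·k^α = (n + δ)·k.
Rearranging, k^(1−α) = s / (n + δ).
k^0.68 = 0.40 / (0.017 + 0.096) = 0.40 / 0.113 = 3.5398
k* = 3.5398^(1/0.68) ≈ 6.4168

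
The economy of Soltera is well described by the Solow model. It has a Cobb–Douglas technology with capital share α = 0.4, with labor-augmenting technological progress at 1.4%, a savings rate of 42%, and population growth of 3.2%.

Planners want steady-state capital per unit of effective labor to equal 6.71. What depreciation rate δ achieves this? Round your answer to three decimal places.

Steady state requires s·f(k) = (n + g + δ)·k, i.e. s·k^α = (n + g + δ)·k.
So s / (n + g + δ) = (k*)^(1−α) = 6.71^0.6 = 3.1335.
Therefore n + g + δ = s / 3.1335 = 0.42 / 3.1335 = 0.1340, so δ = 0.1340 − 0.046 = 0.0880.

δ ≈ 0.088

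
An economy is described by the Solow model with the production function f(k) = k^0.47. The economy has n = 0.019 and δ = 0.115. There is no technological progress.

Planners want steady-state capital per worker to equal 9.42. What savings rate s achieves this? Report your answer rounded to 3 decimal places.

s ≈ 0.440

Steady state requires s·f(k) = (n + δ)·k, i.e. s·k^α = (n + δ)·k.
So s / (n + δ) = (k*)^(1−α) = 9.42^0.53 = 3.2828.
Therefore s = 3.2828 × (n + δ) = 3.2828 × 0.134 = 0.4399.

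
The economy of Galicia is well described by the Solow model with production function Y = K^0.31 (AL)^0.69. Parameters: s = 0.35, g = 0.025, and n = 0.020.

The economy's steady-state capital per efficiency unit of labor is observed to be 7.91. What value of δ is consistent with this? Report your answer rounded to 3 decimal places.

δ ≈ 0.039

At the steady state, Δk = 0, so s·k^α = (n + g + δ)·k.
So s / (n + g + δ) = (k*)^(1−α) = 7.91^0.69 = 4.1662.
Therefore n + g + δ = s / 4.1662 = 0.35 / 4.1662 = 0.0840, so δ = 0.0840 − 0.045 = 0.0390.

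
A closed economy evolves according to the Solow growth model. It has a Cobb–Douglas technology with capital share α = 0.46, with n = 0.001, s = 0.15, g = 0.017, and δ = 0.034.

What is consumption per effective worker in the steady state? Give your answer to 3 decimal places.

c* ≈ 2.096

Steady state requires s·f(k) = (n + g + δ)·k, i.e. s·k^α = (n + g + δ)·k.
Dividing both sides by k: k^(1−α) = s / (n + g + δ).
k^0.54 = 0.15 / (0.001 + 0.017 + 0.034) = 0.15 / 0.052 = 2.8846
k* = 2.8846^(1/0.54) ≈ 7.1123
y* = (k*)^α = 7.1123^0.46 ≈ 2.4656
c* = (1 − s)·y* = (1 − 0.15) × 2.4656 ≈ 2.0958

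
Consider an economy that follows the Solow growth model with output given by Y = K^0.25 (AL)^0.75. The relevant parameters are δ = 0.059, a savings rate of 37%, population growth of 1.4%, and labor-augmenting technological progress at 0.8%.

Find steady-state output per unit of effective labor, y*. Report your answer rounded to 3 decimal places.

At the steady state, Δk = 0, so s·k^α = (n + g + δ)·k.
Rearranging, k^(1−α) = s / (n + g + δ).
k^0.75 = 0.37 / (0.014 + 0.008 + 0.059) = 0.37 / 0.081 = 4.5679
k* = 4.5679^(1/0.75) ≈ 7.5792
y* = (k*)^α = 7.5792^0.25 ≈ 1.6592

y* = 1.659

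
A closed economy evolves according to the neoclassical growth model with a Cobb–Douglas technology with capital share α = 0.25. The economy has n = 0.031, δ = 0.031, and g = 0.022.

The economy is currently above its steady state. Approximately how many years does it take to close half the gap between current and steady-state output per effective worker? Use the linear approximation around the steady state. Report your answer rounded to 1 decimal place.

half-life ≈ 11.0 years

Near the steady state the convergence rate is λ = (1 − α)(n + g + δ).
λ = (1 − 0.25) × 0.084 = 0.75 × 0.084 = 0.0630
Half-life = ln 2 / λ = 0.6931 / 0.0630 ≈ 11.00 years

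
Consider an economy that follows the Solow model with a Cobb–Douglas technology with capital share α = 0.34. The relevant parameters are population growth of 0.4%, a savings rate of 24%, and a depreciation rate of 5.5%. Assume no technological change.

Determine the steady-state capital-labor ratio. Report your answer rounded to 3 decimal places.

k* ≈ 8.381

At the steady state, Δk = 0, so s·k^α = (n + δ)·k.
Rearranging, k^(1−α) = s / (n + δ).
k^0.66 = 0.24 / (0.004 + 0.055) = 0.24 / 0.059 = 4.0678
k* = 4.0678^(1/0.66) ≈ 8.3805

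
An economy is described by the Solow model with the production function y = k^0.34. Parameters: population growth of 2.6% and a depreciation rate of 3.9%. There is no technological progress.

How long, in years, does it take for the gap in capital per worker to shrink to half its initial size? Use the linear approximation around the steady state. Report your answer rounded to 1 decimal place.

t_½ ≈ 16.2 years

Near the steady state the convergence rate is λ = (1 − α)(n + δ).
λ = (1 − 0.34) × 0.065 = 0.66 × 0.065 = 0.0429
Half-life = ln 2 / λ = 0.6931 / 0.0429 ≈ 16.16 years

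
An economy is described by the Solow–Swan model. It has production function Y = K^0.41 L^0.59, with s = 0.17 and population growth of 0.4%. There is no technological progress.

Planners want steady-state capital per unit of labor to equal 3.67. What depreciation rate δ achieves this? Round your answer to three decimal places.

Steady state requires s·f(k) = (n + δ)·k, i.e. s·k^α = (n + δ)·k.
So s / (n + δ) = (k*)^(1−α) = 3.67^0.59 = 2.1535.
Therefore n + δ = s / 2.1535 = 0.17 / 2.1535 = 0.0789, so δ = 0.0789 − 0.004 = 0.0749.

δ ≈ 0.075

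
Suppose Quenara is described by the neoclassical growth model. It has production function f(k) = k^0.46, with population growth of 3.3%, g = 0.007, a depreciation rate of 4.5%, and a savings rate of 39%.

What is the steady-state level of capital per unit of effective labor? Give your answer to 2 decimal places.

Steady state requires s·f(k) = (n + g + δ)·k, i.e. s·k^α = (n + g + δ)·k.
Dividing both sides by k: k^(1−α) = s / (n + g + δ).
k^0.54 = 0.39 / (0.033 + 0.007 + 0.045) = 0.39 / 0.085 = 4.5882
k* = 4.5882^(1/0.54) ≈ 16.7982

k* ≈ 16.80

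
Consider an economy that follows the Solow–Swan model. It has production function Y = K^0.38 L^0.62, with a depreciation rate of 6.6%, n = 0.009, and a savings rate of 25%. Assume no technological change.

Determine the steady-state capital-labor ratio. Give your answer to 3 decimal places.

k* = 6.972

Steady state requires s·f(k) = (n + δ)·k, i.e. s·k^α = (n + δ)·k.
Dividing both sides by k: k^(1−α) = s / (n + δ).
k^0.62 = 0.25 / (0.009 + 0.066) = 0.25 / 0.075 = 3.3333
k* = 3.3333^(1/0.62) ≈ 6.9718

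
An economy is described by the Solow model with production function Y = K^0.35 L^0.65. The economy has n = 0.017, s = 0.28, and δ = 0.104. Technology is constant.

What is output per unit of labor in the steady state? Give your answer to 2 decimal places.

y* = 1.57

At the steady state, Δk = 0, so s·k^α = (n + δ)·k.
Rearranging, k^(1−α) = s / (n + δ).
k^0.65 = 0.28 / (0.017 + 0.104) = 0.28 / 0.121 = 2.3140
k* = 2.3140^(1/0.65) ≈ 3.6355
y* = (k*)^α = 3.6355^0.35 ≈ 1.5711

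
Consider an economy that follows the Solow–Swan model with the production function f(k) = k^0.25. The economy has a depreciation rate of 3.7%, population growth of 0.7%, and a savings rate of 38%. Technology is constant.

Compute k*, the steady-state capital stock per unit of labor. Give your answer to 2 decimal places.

k* ≈ 17.72

At the steady state, Δk = 0, so s·k^α = (n + δ)·k.
Rearranging, k^(1−α) = s / (n + δ).
k^0.75 = 0.38 / (0.007 + 0.037) = 0.38 / 0.044 = 8.6364
k* = 8.6364^(1/0.75) ≈ 17.7192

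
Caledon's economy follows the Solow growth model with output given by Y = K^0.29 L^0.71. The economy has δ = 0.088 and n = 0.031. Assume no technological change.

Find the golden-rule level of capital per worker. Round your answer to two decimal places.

k_gold ≈ 3.51

The golden rule sets f'(k) = n + δ, i.e. α·k^(α−1) = n + δ.
So k^(1−α) = α / (n + δ) = 0.29 / 0.119 = 2.4370.
k_gold = 2.4370^(1/0.71) ≈ 3.5064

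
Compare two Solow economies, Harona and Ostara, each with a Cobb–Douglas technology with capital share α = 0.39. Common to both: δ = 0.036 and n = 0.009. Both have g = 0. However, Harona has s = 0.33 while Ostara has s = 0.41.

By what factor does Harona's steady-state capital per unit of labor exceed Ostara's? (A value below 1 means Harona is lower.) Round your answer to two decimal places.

Steady-state k* = [s/(n + δ)]^(1/(1−α)), so the ratio is [ (s_H/(n + δ)_H) / (s_O/(n + δ)_O) ]^1.6393.
s_H/(n + δ)_H = 0.33/0.045 = 7.3333; s_O/(n + δ)_O = 0.41/0.045 = 9.1111.
Ratio = (7.3333/9.1111)^1.6393 = 0.8049^1.6393 ≈ 0.7006

k*_H / k*_O ≈ 0.70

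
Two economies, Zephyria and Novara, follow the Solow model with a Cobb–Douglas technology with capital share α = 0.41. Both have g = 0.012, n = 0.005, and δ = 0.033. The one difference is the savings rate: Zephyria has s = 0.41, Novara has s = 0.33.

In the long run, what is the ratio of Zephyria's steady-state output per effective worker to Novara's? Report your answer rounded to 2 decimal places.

ratio ≈ 1.16

Steady-state y* = [s/(n + g + δ)]^(α/(1−α)), so the ratio is [ (s_Z/(n + g + δ)_Z) / (s_N/(n + g + δ)_N) ]^0.6949.
s_Z/(n + g + δ)_Z = 0.41/0.050 = 8.2000; s_N/(n + g + δ)_N = 0.33/0.050 = 6.6000.
Ratio = (8.2000/6.6000)^0.6949 = 1.2424^0.6949 ≈ 1.1628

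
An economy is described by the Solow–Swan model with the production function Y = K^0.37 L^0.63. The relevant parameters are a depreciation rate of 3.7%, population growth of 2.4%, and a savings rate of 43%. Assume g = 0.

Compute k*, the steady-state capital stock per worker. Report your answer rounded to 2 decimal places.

In steady state, investment equals break-even investment: s·k^α = (n + δ)·k.
Rearranging, k^(1−α) = s / (n + δ).
k^0.63 = 0.43 / (0.024 + 0.037) = 0.43 / 0.061 = 7.0492
k* = 7.0492^(1/0.63) ≈ 22.1949

k* ≈ 22.19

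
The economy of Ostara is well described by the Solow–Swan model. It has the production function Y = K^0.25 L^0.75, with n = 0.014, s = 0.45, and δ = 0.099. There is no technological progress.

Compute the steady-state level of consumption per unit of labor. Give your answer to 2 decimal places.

c* ≈ 0.87

Steady state requires s·f(k) = (n + δ)·k, i.e. s·k^α = (n + δ)·k.
Rearranging, k^(1−α) = s / (n + δ).
k^0.75 = 0.45 / (0.014 + 0.099) = 0.45 / 0.113 = 3.9823
k* = 3.9823^(1/0.75) ≈ 6.3122
y* = (k*)^α = 6.3122^0.25 ≈ 1.5851
c* = (1 − s)·y* = (1 − 0.45) × 1.5851 ≈ 0.8718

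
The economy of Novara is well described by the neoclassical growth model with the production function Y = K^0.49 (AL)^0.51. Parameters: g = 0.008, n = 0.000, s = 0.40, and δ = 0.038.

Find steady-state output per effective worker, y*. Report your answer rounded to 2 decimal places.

At the steady state, Δk = 0, so s·k^α = (n + g + δ)·k.
Dividing both sides by k: k^(1−α) = s / (n + g + δ).
k^0.51 = 0.40 / (0.000 + 0.008 + 0.038) = 0.40 / 0.046 = 8.6957
k* = 8.6957^(1/0.51) ≈ 69.4662
y* = (k*)^α = 69.4662^0.49 ≈ 7.9886

y* ≈ 7.99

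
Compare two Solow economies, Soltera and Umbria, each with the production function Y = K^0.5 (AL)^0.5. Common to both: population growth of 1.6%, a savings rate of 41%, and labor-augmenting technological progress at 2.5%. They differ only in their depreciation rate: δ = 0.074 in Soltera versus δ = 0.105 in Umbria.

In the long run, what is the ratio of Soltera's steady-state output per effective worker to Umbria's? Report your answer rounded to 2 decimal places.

ratio ≈ 1.27

Steady-state y* = [s/(n + g + δ)]^(α/(1−α)), so the ratio is [ (s_S/(n + g + δ)_S) / (s_U/(n + g + δ)_U) ]^1.
s_S/(n + g + δ)_S = 0.41/0.115 = 3.5652; s_U/(n + g + δ)_U = 0.41/0.146 = 2.8082.
Ratio = (3.5652/2.8082)^1 = 1.2696^1 ≈ 1.2696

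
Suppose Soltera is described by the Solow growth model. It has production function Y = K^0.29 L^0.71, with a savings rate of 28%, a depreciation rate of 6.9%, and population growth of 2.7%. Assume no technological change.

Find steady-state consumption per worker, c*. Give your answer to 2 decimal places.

c* ≈ 1.11

Steady state requires s·f(k) = (n + δ)·k, i.e. s·k^α = (n + δ)·k.
Rearranging, k^(1−α) = s / (n + δ).
k^0.71 = 0.28 / (0.027 + 0.069) = 0.28 / 0.096 = 2.9167
k* = 2.9167^(1/0.71) ≈ 4.5162
y* = (k*)^α = 4.5162^0.29 ≈ 1.5484
c* = (1 − s)·y* = (1 − 0.28) × 1.5484 ≈ 1.1148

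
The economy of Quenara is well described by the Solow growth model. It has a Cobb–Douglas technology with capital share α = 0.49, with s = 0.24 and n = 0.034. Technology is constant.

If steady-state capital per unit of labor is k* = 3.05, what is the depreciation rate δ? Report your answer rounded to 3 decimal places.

δ ≈ 0.102

At the steady state, Δk = 0, so s·k^α = (n + δ)·k.
So s / (n + δ) = (k*)^(1−α) = 3.05^0.51 = 1.7660.
Therefore n + δ = s / 1.7660 = 0.24 / 1.7660 = 0.1359, so δ = 0.1359 − 0.034 = 0.1019.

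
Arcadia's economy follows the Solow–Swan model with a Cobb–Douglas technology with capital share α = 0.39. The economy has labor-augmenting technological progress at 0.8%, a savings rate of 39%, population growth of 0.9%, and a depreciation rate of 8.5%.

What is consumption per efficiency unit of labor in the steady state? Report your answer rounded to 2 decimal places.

c* = 1.44

Steady state requires s·f(k) = (n + g + δ)·k, i.e. s·k^α = (n + g + δ)·k.
Rearranging, k^(1−α) = s / (n + g + δ).
k^0.61 = 0.39 / (0.009 + 0.008 + 0.085) = 0.39 / 0.102 = 3.8235
k* = 3.8235^(1/0.61) ≈ 9.0127
y* = (k*)^α = 9.0127^0.39 ≈ 2.3572
c* = (1 − s)·y* = (1 − 0.39) × 2.3572 ≈ 1.4379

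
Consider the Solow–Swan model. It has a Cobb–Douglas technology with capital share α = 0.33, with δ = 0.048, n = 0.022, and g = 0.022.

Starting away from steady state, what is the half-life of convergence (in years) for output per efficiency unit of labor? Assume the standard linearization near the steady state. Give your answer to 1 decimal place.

Near the steady state the convergence rate is λ = (1 − α)(n + g + δ).
λ = (1 − 0.33) × 0.092 = 0.67 × 0.092 = 0.06164
Half-life = ln 2 / λ = 0.6931 / 0.06164 ≈ 11.24 years

about 11.2 years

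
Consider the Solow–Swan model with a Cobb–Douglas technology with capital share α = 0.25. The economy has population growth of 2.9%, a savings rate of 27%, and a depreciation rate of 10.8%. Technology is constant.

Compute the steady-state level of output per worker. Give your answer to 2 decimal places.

In steady state, investment equals break-even investment: s·k^α = (n + δ)·k.
Dividing both sides by k: k^(1−α) = s / (n + δ).
k^0.75 = 0.27 / (0.029 + 0.108) = 0.27 / 0.137 = 1.9708
k* = 1.9708^(1/0.75) ≈ 2.4709
y* = (k*)^α = 2.4709^0.25 ≈ 1.2538

y* ≈ 1.25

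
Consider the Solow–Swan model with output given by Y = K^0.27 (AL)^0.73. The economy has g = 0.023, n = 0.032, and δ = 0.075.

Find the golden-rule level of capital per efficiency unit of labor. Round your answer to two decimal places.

The golden rule sets f'(k) = n + g + δ, i.e. α·k^(α−1) = n + g + δ.
So k^(1−α) = α / (n + g + δ) = 0.27 / 0.130 = 2.0769.
k_gold = 2.0769^(1/0.73) ≈ 2.7215

k_gold ≈ 2.72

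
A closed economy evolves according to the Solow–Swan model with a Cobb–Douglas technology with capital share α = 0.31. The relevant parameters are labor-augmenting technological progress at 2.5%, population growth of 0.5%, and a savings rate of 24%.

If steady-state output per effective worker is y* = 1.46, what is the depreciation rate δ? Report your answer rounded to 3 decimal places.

Steady state requires s·f(k) = (n + g + δ)·k, i.e. s·k^α = (n + g + δ)·k.
Since y* = [s/(n + g + δ)]^(α/(1−α)), we have s/(n + g + δ) = (y*)^((1−α)/α) = 1.46^2.2258 = 2.3218.
Therefore n + g + δ = s / 2.3218 = 0.24 / 2.3218 = 0.1034, so δ = 0.1034 − 0.030 = 0.0734.

δ ≈ 0.073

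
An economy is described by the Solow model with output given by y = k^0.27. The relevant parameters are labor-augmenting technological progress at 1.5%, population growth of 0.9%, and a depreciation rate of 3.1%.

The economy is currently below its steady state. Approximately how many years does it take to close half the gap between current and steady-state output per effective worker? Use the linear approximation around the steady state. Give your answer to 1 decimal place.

about 17.3 years

Near the steady state the convergence rate is λ = (1 − α)(n + g + δ).
λ = (1 − 0.27) × 0.055 = 0.73 × 0.055 = 0.04015
Half-life = ln 2 / λ = 0.6931 / 0.04015 ≈ 17.26 years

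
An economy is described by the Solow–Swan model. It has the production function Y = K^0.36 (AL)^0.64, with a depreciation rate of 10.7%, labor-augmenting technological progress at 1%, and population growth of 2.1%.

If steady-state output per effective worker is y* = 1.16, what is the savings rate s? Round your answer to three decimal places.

In steady state, investment equals break-even investment: s·k^α = (n + g + δ)·k.
Since y* = [s/(n + g + δ)]^(α/(1−α)), we have s/(n + g + δ) = (y*)^((1−α)/α) = 1.16^1.7778 = 1.3019.
Therefore s = 1.3019 × (n + g + δ) = 1.3019 × 0.138 = 0.1797.

s ≈ 0.180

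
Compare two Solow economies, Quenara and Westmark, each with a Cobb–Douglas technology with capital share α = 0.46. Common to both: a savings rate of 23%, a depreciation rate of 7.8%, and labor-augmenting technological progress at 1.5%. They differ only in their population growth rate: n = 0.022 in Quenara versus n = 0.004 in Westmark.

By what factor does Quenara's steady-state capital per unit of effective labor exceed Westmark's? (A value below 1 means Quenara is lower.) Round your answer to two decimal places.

Steady-state k* = [s/(n + g + δ)]^(1/(1−α)), so the ratio is [ (s_Q/(n + g + δ)_Q) / (s_W/(n + g + δ)_W) ]^1.8519.
s_Q/(n + g + δ)_Q = 0.23/0.115 = 2.0000; s_W/(n + g + δ)_W = 0.23/0.097 = 2.3711.
Ratio = (2.0000/2.3711)^1.8519 = 0.8435^1.8519 ≈ 0.7297

ratio ≈ 0.73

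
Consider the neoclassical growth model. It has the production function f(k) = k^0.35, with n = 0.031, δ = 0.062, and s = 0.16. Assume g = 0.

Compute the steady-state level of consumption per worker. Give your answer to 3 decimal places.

c* = 1.125

At the steady state, Δk = 0, so s·k^α = (n + δ)·k.
Rearranging, k^(1−α) = s / (n + δ).
k^0.65 = 0.16 / (0.031 + 0.062) = 0.16 / 0.093 = 1.7204
k* = 1.7204^(1/0.65) ≈ 2.3041
y* = (k*)^α = 2.3041^0.35 ≈ 1.3393
c* = (1 − s)·y* = (1 − 0.16) × 1.3393 ≈ 1.1250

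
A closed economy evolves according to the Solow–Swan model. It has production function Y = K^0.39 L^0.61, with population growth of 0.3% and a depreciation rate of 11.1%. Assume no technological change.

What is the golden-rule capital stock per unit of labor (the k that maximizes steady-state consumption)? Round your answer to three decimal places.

The golden rule sets f'(k) = n + δ, i.e. α·k^(α−1) = n + δ.
So k^(1−α) = α / (n + δ) = 0.39 / 0.114 = 3.4211.
k_gold = 3.4211^(1/0.61) ≈ 7.5107

k_gold ≈ 7.511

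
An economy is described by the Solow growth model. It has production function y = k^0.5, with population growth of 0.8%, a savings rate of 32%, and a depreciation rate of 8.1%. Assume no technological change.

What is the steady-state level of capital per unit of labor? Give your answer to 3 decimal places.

At the steady state, Δk = 0, so s·k^α = (n + δ)·k.
Dividing both sides by k: k^(1−α) = s / (n + δ).
k^0.5 = 0.32 / (0.008 + 0.081) = 0.32 / 0.089 = 3.5955
k* = 3.5955^(1/0.5) ≈ 12.9276

k* ≈ 12.928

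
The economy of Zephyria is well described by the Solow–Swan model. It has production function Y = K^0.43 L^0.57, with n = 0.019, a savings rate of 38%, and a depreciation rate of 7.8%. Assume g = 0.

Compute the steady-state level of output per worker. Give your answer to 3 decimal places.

Steady state requires s·f(k) = (n + δ)·k, i.e. s·k^α = (n + δ)·k.
Rearranging, k^(1−α) = s / (n + δ).
k^0.57 = 0.38 / (0.019 + 0.078) = 0.38 / 0.097 = 3.9175
k* = 3.9175^(1/0.57) ≈ 10.9740
y* = (k*)^α = 10.9740^0.43 ≈ 2.8013

y* = 2.801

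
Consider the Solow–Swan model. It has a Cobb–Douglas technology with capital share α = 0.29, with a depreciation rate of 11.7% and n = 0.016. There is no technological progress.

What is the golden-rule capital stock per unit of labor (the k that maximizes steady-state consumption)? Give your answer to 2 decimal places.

k_gold ≈ 3.00

The golden rule sets f'(k) = n + δ, i.e. α·k^(α−1) = n + δ.
So k^(1−α) = α / (n + δ) = 0.29 / 0.133 = 2.1805.
k_gold = 2.1805^(1/0.71) ≈ 2.9981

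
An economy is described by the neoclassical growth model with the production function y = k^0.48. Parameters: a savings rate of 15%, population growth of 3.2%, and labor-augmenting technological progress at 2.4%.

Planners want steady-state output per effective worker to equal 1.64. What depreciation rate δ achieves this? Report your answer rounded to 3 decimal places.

δ ≈ 0.032

In steady state, investment equals break-even investment: s·k^α = (n + g + δ)·k.
Since y* = [s/(n + g + δ)]^(α/(1−α)), we have s/(n + g + δ) = (y*)^((1−α)/α) = 1.64^1.0833 = 1.7090.
Therefore n + g + δ = s / 1.7090 = 0.15 / 1.7090 = 0.0878, so δ = 0.0878 − 0.056 = 0.0318.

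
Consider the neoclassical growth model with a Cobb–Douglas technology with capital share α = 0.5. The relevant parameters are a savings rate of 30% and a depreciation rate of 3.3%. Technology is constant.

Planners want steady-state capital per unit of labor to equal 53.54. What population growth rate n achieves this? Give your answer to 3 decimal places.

In steady state, investment equals break-even investment: s·k^α = (n + δ)·k.
So s / (n + δ) = (k*)^(1−α) = 53.54^0.5 = 7.3171.
Therefore n + δ = s / 7.3171 = 0.30 / 7.3171 = 0.0410, so n = 0.0410 − 0.033 = 0.0080.

n ≈ 0.008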